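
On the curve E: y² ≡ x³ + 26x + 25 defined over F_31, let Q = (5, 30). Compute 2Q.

(6, 5)

tangent at (5, 30): λ = (3·5² + 26)/(2·30) ≡ 8/29. 29⁻¹ ≡ 15 (mod 31) since 29·15 = 435 ≡ 1, so λ ≡ 8·15 ≡ 27.
  x = λ² - 5 - 5 = 729 - 10 ≡ 6; y = λ·(5 - 6) - 30 ≡ 5. → (6, 5)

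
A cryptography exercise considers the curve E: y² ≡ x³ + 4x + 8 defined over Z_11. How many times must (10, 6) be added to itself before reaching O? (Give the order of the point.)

10

2P: tangent at (10, 6): λ = (3·10² + 4)/(2·6) ≡ 7/1. 1⁻¹ ≡ 1 (mod 11), so λ ≡ 7·1 ≡ 7.
  x = λ² - 10 - 10 = 49 - 20 ≡ 7; y = λ·(10 - 7) - 6 ≡ 4. → (7, 4)
3P: (7, 4) + (10, 6). λ = (6 - 4)/(10 - 7) ≡ 2/3 mod 11. 3⁻¹ ≡ 4 (mod 11) since 3·4 = 12 ≡ 1, so λ ≡ 8.
  x = λ² - 7 - 10 = 64 - 17 ≡ 3; y = λ·(7 - 3) - 4 ≡ 6. → (3, 6)
4P: (3, 6) + (10, 6). λ = (6 - 6)/(10 - 3) ≡ 0/7 mod 11. 7⁻¹ ≡ 8 (mod 11), so λ ≡ 0.
  x = λ² - 3 - 10 = 0 - 13 ≡ 9; y = λ·(3 - 9) - 6 ≡ 5. → (9, 5)
5P: (9, 5) + (10, 6). λ = (6 - 5)/(10 - 9) ≡ 1/1 mod 11. 1⁻¹ ≡ 1 (mod 11) since 1·1 = 1 ≡ 1, so λ ≡ 1.
  x = λ² - 9 - 10 = 1 - 19 ≡ 4; y = λ·(9 - 4) - 5 ≡ 0. → (4, 0)
6P: (4, 0) + (10, 6). λ = (6 - 0)/(10 - 4) ≡ 6/6 mod 11. 6⁻¹ ≡ 2 (mod 11) since 6·2 = 12 ≡ 1, so λ ≡ 1.
  x = λ² - 4 - 10 = 1 - 14 ≡ 9; y = λ·(4 - 9) - 0 ≡ 6. → (9, 6)
7P: (9, 6) + (10, 6). λ = (6 - 6)/(10 - 9) ≡ 0/1 mod 11. 1⁻¹ ≡ 1 (mod 11), so λ ≡ 0.
  x = λ² - 9 - 10 = 0 - 19 ≡ 3; y = λ·(9 - 3) - 6 ≡ 5. → (3, 5)
8P: (3, 5) + (10, 6). λ = (6 - 5)/(10 - 3) ≡ 1/7 mod 11. 7⁻¹ ≡ 8 (mod 11), so λ ≡ 8.
  x = λ² - 3 - 10 = 64 - 13 ≡ 7; y = λ·(3 - 7) - 5 ≡ 7. → (7, 7)
9P: (7, 7) + (10, 6). λ = (6 - 7)/(10 - 7) ≡ 10/3 mod 11. 3⁻¹ ≡ 4 (mod 11) since 3·4 = 12 ≡ 1, so λ ≡ 7.
  x = λ² - 7 - 10 = 49 - 17 ≡ 10; y = λ·(7 - 10) - 7 ≡ 5. → (10, 5)
10P: (10, 5) + (10, 6): same x and y₁ ≡ -y₂, so the sum is O.
10P = O, so the order is 10.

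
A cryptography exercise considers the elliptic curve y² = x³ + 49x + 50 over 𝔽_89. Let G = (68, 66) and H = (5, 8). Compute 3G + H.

(25, 41)

First 3G:
Repeated addition: build up to 3G.
2G: tangent at (68, 66): λ = (3·68² + 49)/(2·66) ≡ 37/43. 43⁻¹ ≡ 29 (mod 89) since 43·29 = 1247 ≡ 1, so λ ≡ 37·29 ≡ 5.
  x = λ² - 68 - 68 = 25 - 136 ≡ 67; y = λ·(68 - 67) - 66 ≡ 28. → (67, 28)
3G: (67, 28) + (68, 66). λ = (66 - 28)/(68 - 67) ≡ 38/1 mod 89. 1⁻¹ ≡ 1 (mod 89), so λ ≡ 38.
  x = λ² - 67 - 68 = 1444 - 135 ≡ 63; y = λ·(67 - 63) - 28 ≡ 35. → (63, 35)
3G = (63, 35).
Finally 3G + H:
(63, 35) + (5, 8). λ = (8 - 35)/(5 - 63) ≡ 62/31 mod 89. 31⁻¹ ≡ 23 (mod 89) since 31·23 = 713 ≡ 1, so λ ≡ 2.
  x = λ² - 63 - 5 = 4 - 68 ≡ 25; y = λ·(63 - 25) - 35 ≡ 41. → (25, 41)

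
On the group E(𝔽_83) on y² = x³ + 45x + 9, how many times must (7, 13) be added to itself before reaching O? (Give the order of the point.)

5

2P: tangent at (7, 13): λ = (3·7² + 45)/(2·13) ≡ 26/26. 26⁻¹ ≡ 16 (mod 83) since 26·16 = 416 ≡ 1, so λ ≡ 26·16 ≡ 1.
  x = λ² - 7 - 7 = 1 - 14 ≡ 70; y = λ·(7 - 70) - 13 ≡ 7. → (70, 7)
3P: (70, 7) + (7, 13). λ = (13 - 7)/(7 - 70) ≡ 6/20 mod 83. 20⁻¹ ≡ 54 (mod 83), so λ ≡ 75.
  x = λ² - 70 - 7 = 5625 - 77 ≡ 70; y = λ·(70 - 70) - 7 ≡ 76. → (70, 76)
4P: (70, 76) + (7, 13). λ = (13 - 76)/(7 - 70) ≡ 20/20 mod 83. 20⁻¹ ≡ 54 (mod 83), so λ ≡ 1.
  x = λ² - 70 - 7 = 1 - 77 ≡ 7; y = λ·(70 - 7) - 76 ≡ 70. → (7, 70)
5P: (7, 70) + (7, 13): same x and y₁ ≡ -y₂, so the sum is O.
5P = O, so the order is 5.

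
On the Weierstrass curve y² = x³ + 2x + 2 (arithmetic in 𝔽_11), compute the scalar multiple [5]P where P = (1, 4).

(5, 7)

Double-and-add on 5 = (101)₂. Start with P = (1, 4) for the leading 1-bit.
double: tangent at (1, 4): λ = (3·1² + 2)/(2·4) ≡ 5/8. 8⁻¹ ≡ 7 (mod 11), so λ ≡ 5·7 ≡ 2.
  x = λ² - 1 - 1 = 4 - 2 ≡ 2; y = λ·(1 - 2) - 4 ≡ 5. → (2, 5)
double: tangent at (2, 5): λ = (3·2² + 2)/(2·5) ≡ 3/10. 10⁻¹ ≡ 10 (mod 11) since 10·10 = 100 ≡ 1, so λ ≡ 3·10 ≡ 8.
  x = λ² - 2 - 2 = 64 - 4 ≡ 5; y = λ·(2 - 5) - 5 ≡ 4. → (5, 4)
add P: (5, 4) + (1, 4). λ = (4 - 4)/(1 - 5) ≡ 0/7 mod 11. 7⁻¹ ≡ 8 (mod 11) since 7·8 = 56 ≡ 1, so λ ≡ 0.
  x = λ² - 5 - 1 = 0 - 6 ≡ 5; y = λ·(5 - 5) - 4 ≡ 7. → (5, 7)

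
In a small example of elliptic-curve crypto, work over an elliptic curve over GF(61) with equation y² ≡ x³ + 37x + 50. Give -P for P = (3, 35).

-(3, 35) = (3, -35 mod 61) = (3, 26).

(3, 26)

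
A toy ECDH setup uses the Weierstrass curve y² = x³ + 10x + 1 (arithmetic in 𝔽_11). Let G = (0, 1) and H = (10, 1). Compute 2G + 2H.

First 2G:
Repeated addition: build up to 2G.
2G: tangent at (0, 1): λ = (3·0² + 10)/(2·1) ≡ 10/2. 2⁻¹ ≡ 6 (mod 11), so λ ≡ 10·6 ≡ 5.
  x = λ² - 0 - 0 = 25 - 0 ≡ 3; y = λ·(0 - 3) - 1 ≡ 6. → (3, 6)
2G = (3, 6).
Next 2H:
Repeated addition: build up to 2H.
2H: tangent at (10, 1): λ = (3·10² + 10)/(2·1) ≡ 2/2. 2⁻¹ ≡ 6 (mod 11), so λ ≡ 2·6 ≡ 1.
  x = λ² - 10 - 10 = 1 - 20 ≡ 3; y = λ·(10 - 3) - 1 ≡ 6. → (3, 6)
2H = (3, 6).
Finally 2G + 2H:
tangent at (3, 6): λ = (3·3² + 10)/(2·6) ≡ 4/1. 1⁻¹ ≡ 1 (mod 11) since 1·1 = 1 ≡ 1, so λ ≡ 4·1 ≡ 4.
  x = λ² - 3 - 3 = 16 - 6 ≡ 10; y = λ·(3 - 10) - 6 ≡ 10. → (10, 10)

(10, 10)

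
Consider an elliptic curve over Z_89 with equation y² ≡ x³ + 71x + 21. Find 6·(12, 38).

Write Q = (12, 38).
Double-and-add on 6 = (110)₂. Start with Q = (12, 38) for the leading 1-bit.
double: tangent at (12, 38): λ = (3·12² + 71)/(2·38) ≡ 58/76. 76⁻¹ ≡ 41 (mod 89), so λ ≡ 58·41 ≡ 64.
  x = λ² - 12 - 12 = 4096 - 24 ≡ 67; y = λ·(12 - 67) - 38 ≡ 2. → (67, 2)
add Q: (67, 2) + (12, 38). λ = (38 - 2)/(12 - 67) ≡ 36/34 mod 89. 34⁻¹ ≡ 55 (mod 89) since 34·55 = 1870 ≡ 1, so λ ≡ 22.
  x = λ² - 67 - 12 = 484 - 79 ≡ 49; y = λ·(67 - 49) - 2 ≡ 38. → (49, 38)
double: tangent at (49, 38): λ = (3·49² + 71)/(2·38) ≡ 65/76. 76⁻¹ ≡ 41 (mod 89), so λ ≡ 65·41 ≡ 84.
  x = λ² - 49 - 49 = 7056 - 98 ≡ 16; y = λ·(49 - 16) - 38 ≡ 64. → (16, 64)

(16, 64)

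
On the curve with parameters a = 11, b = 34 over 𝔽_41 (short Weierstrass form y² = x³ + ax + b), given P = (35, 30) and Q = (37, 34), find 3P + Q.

(22, 10)

First 3P:
Repeated addition: build up to 3P.
2P: tangent at (35, 30): λ = (3·35² + 11)/(2·30) ≡ 37/19. 19⁻¹ ≡ 13 (mod 41), so λ ≡ 37·13 ≡ 30.
  x = λ² - 35 - 35 = 900 - 70 ≡ 10; y = λ·(35 - 10) - 30 ≡ 23. → (10, 23)
3P: (10, 23) + (35, 30). λ = (30 - 23)/(35 - 10) ≡ 7/25 mod 41. 25⁻¹ ≡ 23 (mod 41), so λ ≡ 38.
  x = λ² - 10 - 35 = 1444 - 45 ≡ 5; y = λ·(10 - 5) - 23 ≡ 3. → (5, 3)
3P = (5, 3).
Finally 3P + Q:
(5, 3) + (37, 34). λ = (34 - 3)/(37 - 5) ≡ 31/32 mod 41. 32⁻¹ ≡ 9 (mod 41), so λ ≡ 33.
  x = λ² - 5 - 37 = 1089 - 42 ≡ 22; y = λ·(5 - 22) - 3 ≡ 10. → (22, 10)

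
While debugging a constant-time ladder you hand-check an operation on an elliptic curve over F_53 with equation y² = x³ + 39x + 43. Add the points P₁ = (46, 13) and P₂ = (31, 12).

(25, 52)

(46, 13) + (31, 12). λ = (12 - 13)/(31 - 46) ≡ 52/38 mod 53. 38⁻¹ ≡ 7 (mod 53) since 38·7 = 266 ≡ 1, so λ ≡ 46.
  x = λ² - 46 - 31 = 2116 - 77 ≡ 25; y = λ·(46 - 25) - 13 ≡ 52. → (25, 52)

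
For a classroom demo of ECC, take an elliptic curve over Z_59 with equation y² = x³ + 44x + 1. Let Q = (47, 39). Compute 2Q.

tangent at (47, 39): λ = (3·47² + 44)/(2·39) ≡ 4/19. 19⁻¹ ≡ 28 (mod 59) since 19·28 = 532 ≡ 1, so λ ≡ 4·28 ≡ 53.
  x = λ² - 47 - 47 = 2809 - 94 ≡ 1; y = λ·(47 - 1) - 39 ≡ 39. → (1, 39)

(1, 39)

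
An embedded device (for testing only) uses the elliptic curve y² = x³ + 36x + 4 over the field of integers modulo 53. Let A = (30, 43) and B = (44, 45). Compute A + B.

(45, 23)

(30, 43) + (44, 45). λ = (45 - 43)/(44 - 30) ≡ 2/14 mod 53. 14⁻¹ ≡ 19 (mod 53) since 14·19 = 266 ≡ 1, so λ ≡ 38.
  x = λ² - 30 - 44 = 1444 - 74 ≡ 45; y = λ·(30 - 45) - 43 ≡ 23. → (45, 23)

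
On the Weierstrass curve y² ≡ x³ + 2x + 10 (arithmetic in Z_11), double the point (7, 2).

tangent at (7, 2): λ = (3·7² + 2)/(2·2) ≡ 6/4. 4⁻¹ ≡ 3 (mod 11), so λ ≡ 6·3 ≡ 7.
  x = λ² - 7 - 7 = 49 - 14 ≡ 2; y = λ·(7 - 2) - 2 ≡ 0. → (2, 0)

(2, 0)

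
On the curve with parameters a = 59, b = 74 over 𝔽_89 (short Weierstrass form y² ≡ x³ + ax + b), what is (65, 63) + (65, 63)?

tangent at (65, 63): λ = (3·65² + 59)/(2·63) ≡ 7/37. 37⁻¹ ≡ 77 (mod 89), so λ ≡ 7·77 ≡ 5.
  x = λ² - 65 - 65 = 25 - 130 ≡ 73; y = λ·(65 - 73) - 63 ≡ 75. → (73, 75)

(73, 75)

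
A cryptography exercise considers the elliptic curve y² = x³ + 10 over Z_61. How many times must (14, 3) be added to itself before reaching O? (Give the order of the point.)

7

2P: tangent at (14, 3): λ = (3·14² + 0)/(2·3) ≡ 39/6. 6⁻¹ ≡ 51 (mod 61), so λ ≡ 39·51 ≡ 37.
  x = λ² - 14 - 14 = 1369 - 28 ≡ 60; y = λ·(14 - 60) - 3 ≡ 3. → (60, 3)
3P: (60, 3) + (14, 3). λ = (3 - 3)/(14 - 60) ≡ 0/15 mod 61. 15⁻¹ ≡ 57 (mod 61), so λ ≡ 0.
  x = λ² - 60 - 14 = 0 - 74 ≡ 48; y = λ·(60 - 48) - 3 ≡ 58. → (48, 58)
4P: (48, 58) + (14, 3). λ = (3 - 58)/(14 - 48) ≡ 6/27 mod 61. 27⁻¹ ≡ 52 (mod 61) since 27·52 = 1404 ≡ 1, so λ ≡ 7.
  x = λ² - 48 - 14 = 49 - 62 ≡ 48; y = λ·(48 - 48) - 58 ≡ 3. → (48, 3)
5P: (48, 3) + (14, 3). λ = (3 - 3)/(14 - 48) ≡ 0/27 mod 61. 27⁻¹ ≡ 52 (mod 61) since 27·52 = 1404 ≡ 1, so λ ≡ 0.
  x = λ² - 48 - 14 = 0 - 62 ≡ 60; y = λ·(48 - 60) - 3 ≡ 58. → (60, 58)
6P: (60, 58) + (14, 3). λ = (3 - 58)/(14 - 60) ≡ 6/15 mod 61. 15⁻¹ ≡ 57 (mod 61), so λ ≡ 37.
  x = λ² - 60 - 14 = 1369 - 74 ≡ 14; y = λ·(60 - 14) - 58 ≡ 58. → (14, 58)
7P: (14, 58) + (14, 3): same x and y₁ ≡ -y₂, so the sum is O.
7P = O, so the order is 7.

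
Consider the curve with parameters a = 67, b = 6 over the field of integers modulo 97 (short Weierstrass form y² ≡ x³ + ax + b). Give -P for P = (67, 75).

(67, 22)

-(67, 75) = (67, -75 mod 97) = (67, 22).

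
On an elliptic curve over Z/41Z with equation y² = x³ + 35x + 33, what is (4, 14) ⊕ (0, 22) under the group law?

(4, 14) + (0, 22). λ = (22 - 14)/(0 - 4) ≡ 8/37 mod 41. 37⁻¹ ≡ 10 (mod 41), so λ ≡ 39.
  x = λ² - 4 - 0 = 1521 - 4 ≡ 0; y = λ·(4 - 0) - 14 ≡ 19. → (0, 19)

(0, 19)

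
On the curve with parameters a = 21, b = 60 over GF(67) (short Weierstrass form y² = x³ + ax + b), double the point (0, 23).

tangent at (0, 23): λ = (3·0² + 21)/(2·23) ≡ 21/46. 46⁻¹ ≡ 51 (mod 67) since 46·51 = 2346 ≡ 1, so λ ≡ 21·51 ≡ 66.
  x = λ² - 0 - 0 = 4356 - 0 ≡ 1; y = λ·(0 - 1) - 23 ≡ 45. → (1, 45)

(1, 45)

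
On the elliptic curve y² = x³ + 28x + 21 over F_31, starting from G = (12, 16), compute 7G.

Repeated addition: build up to 7G.
2G: tangent at (12, 16): λ = (3·12² + 28)/(2·16) ≡ 26/1. 1⁻¹ ≡ 1 (mod 31) since 1·1 = 1 ≡ 1, so λ ≡ 26·1 ≡ 26.
  x = λ² - 12 - 12 = 676 - 24 ≡ 1; y = λ·(12 - 1) - 16 ≡ 22. → (1, 22)
3G: (1, 22) + (12, 16). λ = (16 - 22)/(12 - 1) ≡ 25/11 mod 31. 11⁻¹ ≡ 17 (mod 31) since 11·17 = 187 ≡ 1, so λ ≡ 22.
  x = λ² - 1 - 12 = 484 - 13 ≡ 6; y = λ·(1 - 6) - 22 ≡ 23. → (6, 23)
4G: (6, 23) + (12, 16). λ = (16 - 23)/(12 - 6) ≡ 24/6 mod 31. 6⁻¹ ≡ 26 (mod 31) since 6·26 = 156 ≡ 1, so λ ≡ 4.
  x = λ² - 6 - 12 = 16 - 18 ≡ 29; y = λ·(6 - 29) - 23 ≡ 9. → (29, 9)
5G: (29, 9) + (12, 16). λ = (16 - 9)/(12 - 29) ≡ 7/14 mod 31. 14⁻¹ ≡ 20 (mod 31), so λ ≡ 16.
  x = λ² - 29 - 12 = 256 - 41 ≡ 29; y = λ·(29 - 29) - 9 ≡ 22. → (29, 22)
6G: (29, 22) + (12, 16). λ = (16 - 22)/(12 - 29) ≡ 25/14 mod 31. 14⁻¹ ≡ 20 (mod 31), so λ ≡ 4.
  x = λ² - 29 - 12 = 16 - 41 ≡ 6; y = λ·(29 - 6) - 22 ≡ 8. → (6, 8)
7G: (6, 8) + (12, 16). λ = (16 - 8)/(12 - 6) ≡ 8/6 mod 31. 6⁻¹ ≡ 26 (mod 31) since 6·26 = 156 ≡ 1, so λ ≡ 22.
  x = λ² - 6 - 12 = 484 - 18 ≡ 1; y = λ·(6 - 1) - 8 ≡ 9. → (1, 9)

(1, 9)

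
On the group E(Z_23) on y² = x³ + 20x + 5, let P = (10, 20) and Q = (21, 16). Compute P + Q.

(10, 3)

(10, 20) + (21, 16). λ = (16 - 20)/(21 - 10) ≡ 19/11 mod 23. 11⁻¹ ≡ 21 (mod 23), so λ ≡ 8.
  x = λ² - 10 - 21 = 64 - 31 ≡ 10; y = λ·(10 - 10) - 20 ≡ 3. → (10, 3)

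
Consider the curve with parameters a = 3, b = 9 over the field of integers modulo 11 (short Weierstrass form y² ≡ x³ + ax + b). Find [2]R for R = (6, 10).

(2, 10)

tangent at (6, 10): λ = (3·6² + 3)/(2·10) ≡ 1/9. 9⁻¹ ≡ 5 (mod 11), so λ ≡ 1·5 ≡ 5.
  x = λ² - 6 - 6 = 25 - 12 ≡ 2; y = λ·(6 - 2) - 10 ≡ 10. → (2, 10)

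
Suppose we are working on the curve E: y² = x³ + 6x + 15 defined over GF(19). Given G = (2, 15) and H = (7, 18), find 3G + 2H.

(2, 4)

First 3G:
Repeated addition: build up to 3G.
2G: tangent at (2, 15): λ = (3·2² + 6)/(2·15) ≡ 18/11. 11⁻¹ ≡ 7 (mod 19) since 11·7 = 77 ≡ 1, so λ ≡ 18·7 ≡ 12.
  x = λ² - 2 - 2 = 144 - 4 ≡ 7; y = λ·(2 - 7) - 15 ≡ 1. → (7, 1)
3G: (7, 1) + (2, 15). λ = (15 - 1)/(2 - 7) ≡ 14/14 mod 19. 14⁻¹ ≡ 15 (mod 19) since 14·15 = 210 ≡ 1, so λ ≡ 1.
  x = λ² - 7 - 2 = 1 - 9 ≡ 11; y = λ·(7 - 11) - 1 ≡ 14. → (11, 14)
3G = (11, 14).
Next 2H:
Repeated addition: build up to 2H.
2H: tangent at (7, 18): λ = (3·7² + 6)/(2·18) ≡ 1/17. 17⁻¹ ≡ 9 (mod 19), so λ ≡ 1·9 ≡ 9.
  x = λ² - 7 - 7 = 81 - 14 ≡ 10; y = λ·(7 - 10) - 18 ≡ 12. → (10, 12)
2H = (10, 12).
Finally 3G + 2H:
(11, 14) + (10, 12). λ = (12 - 14)/(10 - 11) ≡ 17/18 mod 19. 18⁻¹ ≡ 18 (mod 19), so λ ≡ 2.
  x = λ² - 11 - 10 = 4 - 21 ≡ 2; y = λ·(11 - 2) - 14 ≡ 4. → (2, 4)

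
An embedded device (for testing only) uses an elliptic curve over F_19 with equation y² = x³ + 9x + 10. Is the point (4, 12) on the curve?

y² = 12² ≡ 11; x³ + 9x + 10 = 110 ≡ 15 (mod 19). 11 ≠ 15.

no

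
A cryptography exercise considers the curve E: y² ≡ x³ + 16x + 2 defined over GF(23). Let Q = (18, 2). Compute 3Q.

Repeated addition: build up to 3Q.
2Q: tangent at (18, 2): λ = (3·18² + 16)/(2·2) ≡ 22/4. 4⁻¹ ≡ 6 (mod 23) since 4·6 = 24 ≡ 1, so λ ≡ 22·6 ≡ 17.
  x = λ² - 18 - 18 = 289 - 36 ≡ 0; y = λ·(18 - 0) - 2 ≡ 5. → (0, 5)
3Q: (0, 5) + (18, 2). λ = (2 - 5)/(18 - 0) ≡ 20/18 mod 23. 18⁻¹ ≡ 9 (mod 23) since 18·9 = 162 ≡ 1, so λ ≡ 19.
  x = λ² - 0 - 18 = 361 - 18 ≡ 21; y = λ·(0 - 21) - 5 ≡ 10. → (21, 10)

(21, 10)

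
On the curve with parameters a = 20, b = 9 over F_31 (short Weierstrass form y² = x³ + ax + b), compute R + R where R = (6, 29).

(20, 16)

tangent at (6, 29): λ = (3·6² + 20)/(2·29) ≡ 4/27. 27⁻¹ ≡ 23 (mod 31), so λ ≡ 4·23 ≡ 30.
  x = λ² - 6 - 6 = 900 - 12 ≡ 20; y = λ·(6 - 20) - 29 ≡ 16. → (20, 16)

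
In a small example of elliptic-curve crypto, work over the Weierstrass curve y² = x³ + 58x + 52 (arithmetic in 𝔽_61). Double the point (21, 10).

(44, 58)

tangent at (21, 10): λ = (3·21² + 58)/(2·10) ≡ 39/20. 20⁻¹ ≡ 58 (mod 61) since 20·58 = 1160 ≡ 1, so λ ≡ 39·58 ≡ 5.
  x = λ² - 21 - 21 = 25 - 42 ≡ 44; y = λ·(21 - 44) - 10 ≡ 58. → (44, 58)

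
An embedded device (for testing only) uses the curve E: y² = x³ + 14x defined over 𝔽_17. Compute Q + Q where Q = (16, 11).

(2, 6)

tangent at (16, 11): λ = (3·16² + 14)/(2·11) ≡ 0/5. 5⁻¹ ≡ 7 (mod 17) since 5·7 = 35 ≡ 1, so λ ≡ 0·7 ≡ 0.
  x = λ² - 16 - 16 = 0 - 32 ≡ 2; y = λ·(16 - 2) - 11 ≡ 6. → (2, 6)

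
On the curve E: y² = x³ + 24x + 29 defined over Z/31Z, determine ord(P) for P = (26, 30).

2P: tangent at (26, 30): λ = (3·26² + 24)/(2·30) ≡ 6/29. 29⁻¹ ≡ 15 (mod 31) since 29·15 = 435 ≡ 1, so λ ≡ 6·15 ≡ 28.
  x = λ² - 26 - 26 = 784 - 52 ≡ 19; y = λ·(26 - 19) - 30 ≡ 11. → (19, 11)
3P: (19, 11) + (26, 30). λ = (30 - 11)/(26 - 19) ≡ 19/7 mod 31. 7⁻¹ ≡ 9 (mod 31), so λ ≡ 16.
  x = λ² - 19 - 26 = 256 - 45 ≡ 25; y = λ·(19 - 25) - 11 ≡ 17. → (25, 17)
4P: (25, 17) + (26, 30). λ = (30 - 17)/(26 - 25) ≡ 13/1 mod 31. 1⁻¹ ≡ 1 (mod 31) since 1·1 = 1 ≡ 1, so λ ≡ 13.
  x = λ² - 25 - 26 = 169 - 51 ≡ 25; y = λ·(25 - 25) - 17 ≡ 14. → (25, 14)
5P: (25, 14) + (26, 30). λ = (30 - 14)/(26 - 25) ≡ 16/1 mod 31. 1⁻¹ ≡ 1 (mod 31), so λ ≡ 16.
  x = λ² - 25 - 26 = 256 - 51 ≡ 19; y = λ·(25 - 19) - 14 ≡ 20. → (19, 20)
6P: (19, 20) + (26, 30). λ = (30 - 20)/(26 - 19) ≡ 10/7 mod 31. 7⁻¹ ≡ 9 (mod 31), so λ ≡ 28.
  x = λ² - 19 - 26 = 784 - 45 ≡ 26; y = λ·(19 - 26) - 20 ≡ 1. → (26, 1)
7P: (26, 1) + (26, 30): same x and y₁ ≡ -y₂, so the sum is ∞.
7P = ∞, so the order is 7.

7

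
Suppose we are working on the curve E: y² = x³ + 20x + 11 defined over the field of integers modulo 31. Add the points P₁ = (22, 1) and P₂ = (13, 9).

(22, 1) + (13, 9). λ = (9 - 1)/(13 - 22) ≡ 8/22 mod 31. 22⁻¹ ≡ 24 (mod 31) since 22·24 = 528 ≡ 1, so λ ≡ 6.
  x = λ² - 22 - 13 = 36 - 35 ≡ 1; y = λ·(22 - 1) - 1 ≡ 1. → (1, 1)

(1, 1)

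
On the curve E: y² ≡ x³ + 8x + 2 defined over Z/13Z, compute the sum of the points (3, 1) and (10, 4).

(3, 1) + (10, 4). λ = (4 - 1)/(10 - 3) ≡ 3/7 mod 13. 7⁻¹ ≡ 2 (mod 13) since 7·2 = 14 ≡ 1, so λ ≡ 6.
  x = λ² - 3 - 10 = 36 - 13 ≡ 10; y = λ·(3 - 10) - 1 ≡ 9. → (10, 9)

(10, 9)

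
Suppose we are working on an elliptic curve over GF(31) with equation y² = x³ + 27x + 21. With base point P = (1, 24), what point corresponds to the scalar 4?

Double-and-add on 4 = (100)₂. Start with P = (1, 24) for the leading 1-bit.
double: tangent at (1, 24): λ = (3·1² + 27)/(2·24) ≡ 30/17. 17⁻¹ ≡ 11 (mod 31) since 17·11 = 187 ≡ 1, so λ ≡ 30·11 ≡ 20.
  x = λ² - 1 - 1 = 400 - 2 ≡ 26; y = λ·(1 - 26) - 24 ≡ 3. → (26, 3)
double: tangent at (26, 3): λ = (3·26² + 27)/(2·3) ≡ 9/6. 6⁻¹ ≡ 26 (mod 31) since 6·26 = 156 ≡ 1, so λ ≡ 9·26 ≡ 17.
  x = λ² - 26 - 26 = 289 - 52 ≡ 20; y = λ·(26 - 20) - 3 ≡ 6. → (20, 6)

(20, 6)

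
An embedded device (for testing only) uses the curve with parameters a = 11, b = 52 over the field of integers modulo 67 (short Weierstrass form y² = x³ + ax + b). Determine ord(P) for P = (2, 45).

2P: tangent at (2, 45): λ = (3·2² + 11)/(2·45) ≡ 23/23. 23⁻¹ ≡ 35 (mod 67) since 23·35 = 805 ≡ 1, so λ ≡ 23·35 ≡ 1.
  x = λ² - 2 - 2 = 1 - 4 ≡ 64; y = λ·(2 - 64) - 45 ≡ 27. → (64, 27)
3P: (64, 27) + (2, 45). λ = (45 - 27)/(2 - 64) ≡ 18/5 mod 67. 5⁻¹ ≡ 27 (mod 67) since 5·27 = 135 ≡ 1, so λ ≡ 17.
  x = λ² - 64 - 2 = 289 - 66 ≡ 22; y = λ·(64 - 22) - 27 ≡ 17. → (22, 17)
4P: (22, 17) + (2, 45). λ = (45 - 17)/(2 - 22) ≡ 28/47 mod 67. 47⁻¹ ≡ 10 (mod 67) since 47·10 = 470 ≡ 1, so λ ≡ 12.
  x = λ² - 22 - 2 = 144 - 24 ≡ 53; y = λ·(22 - 53) - 17 ≡ 13. → (53, 13)
5P: (53, 13) + (2, 45). λ = (45 - 13)/(2 - 53) ≡ 32/16 mod 67. 16⁻¹ ≡ 21 (mod 67), so λ ≡ 2.
  x = λ² - 53 - 2 = 4 - 55 ≡ 16; y = λ·(53 - 16) - 13 ≡ 61. → (16, 61)
6P: (16, 61) + (2, 45). λ = (45 - 61)/(2 - 16) ≡ 51/53 mod 67. 53⁻¹ ≡ 43 (mod 67) since 53·43 = 2279 ≡ 1, so λ ≡ 49.
  x = λ² - 16 - 2 = 2401 - 18 ≡ 38; y = λ·(16 - 38) - 61 ≡ 0. → (38, 0)
7P: (38, 0) + (2, 45). λ = (45 - 0)/(2 - 38) ≡ 45/31 mod 67. 31⁻¹ ≡ 13 (mod 67) since 31·13 = 403 ≡ 1, so λ ≡ 49.
  x = λ² - 38 - 2 = 2401 - 40 ≡ 16; y = λ·(38 - 16) - 0 ≡ 6. → (16, 6)
8P: (16, 6) + (2, 45). λ = (45 - 6)/(2 - 16) ≡ 39/53 mod 67. 53⁻¹ ≡ 43 (mod 67) since 53·43 = 2279 ≡ 1, so λ ≡ 2.
  x = λ² - 16 - 2 = 4 - 18 ≡ 53; y = λ·(16 - 53) - 6 ≡ 54. → (53, 54)
9P: (53, 54) + (2, 45). λ = (45 - 54)/(2 - 53) ≡ 58/16 mod 67. 16⁻¹ ≡ 21 (mod 67), so λ ≡ 12.
  x = λ² - 53 - 2 = 144 - 55 ≡ 22; y = λ·(53 - 22) - 54 ≡ 50. → (22, 50)
10P: (22, 50) + (2, 45). λ = (45 - 50)/(2 - 22) ≡ 62/47 mod 67. 47⁻¹ ≡ 10 (mod 67), so λ ≡ 17.
  x = λ² - 22 - 2 = 289 - 24 ≡ 64; y = λ·(22 - 64) - 50 ≡ 40. → (64, 40)
11P: (64, 40) + (2, 45). λ = (45 - 40)/(2 - 64) ≡ 5/5 mod 67. 5⁻¹ ≡ 27 (mod 67) since 5·27 = 135 ≡ 1, so λ ≡ 1.
  x = λ² - 64 - 2 = 1 - 66 ≡ 2; y = λ·(64 - 2) - 40 ≡ 22. → (2, 22)
12P: (2, 22) + (2, 45): same x and y₁ ≡ -y₂, so the sum is the point at infinity.
12P = the point at infinity, so the order is 12.

12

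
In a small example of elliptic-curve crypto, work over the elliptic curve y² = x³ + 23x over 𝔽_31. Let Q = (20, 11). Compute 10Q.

Repeated addition: build up to 10Q.
2Q: tangent at (20, 11): λ = (3·20² + 23)/(2·11) ≡ 14/22. 22⁻¹ ≡ 24 (mod 31) since 22·24 = 528 ≡ 1, so λ ≡ 14·24 ≡ 26.
  x = λ² - 20 - 20 = 676 - 40 ≡ 16; y = λ·(20 - 16) - 11 ≡ 0. → (16, 0)
3Q: (16, 0) + (20, 11). λ = (11 - 0)/(20 - 16) ≡ 11/4 mod 31. 4⁻¹ ≡ 8 (mod 31), so λ ≡ 26.
  x = λ² - 16 - 20 = 676 - 36 ≡ 20; y = λ·(16 - 20) - 0 ≡ 20. → (20, 20)
4Q: (20, 20) + (20, 11): same x and y₁ ≡ -y₂, so the sum is O.
5Q: O + (20, 11) = (20, 11) (identity).
6Q: tangent at (20, 11): λ = (3·20² + 23)/(2·11) ≡ 14/22. 22⁻¹ ≡ 24 (mod 31), so λ ≡ 14·24 ≡ 26.
  x = λ² - 20 - 20 = 676 - 40 ≡ 16; y = λ·(20 - 16) - 11 ≡ 0. → (16, 0)
7Q: (16, 0) + (20, 11). λ = (11 - 0)/(20 - 16) ≡ 11/4 mod 31. 4⁻¹ ≡ 8 (mod 31), so λ ≡ 26.
  x = λ² - 16 - 20 = 676 - 36 ≡ 20; y = λ·(16 - 20) - 0 ≡ 20. → (20, 20)
8Q: (20, 20) + (20, 11): same x and y₁ ≡ -y₂, so the sum is O.
9Q: O + (20, 11) = (20, 11) (identity).
10Q: tangent at (20, 11): λ = (3·20² + 23)/(2·11) ≡ 14/22. 22⁻¹ ≡ 24 (mod 31), so λ ≡ 14·24 ≡ 26.
  x = λ² - 20 - 20 = 676 - 40 ≡ 16; y = λ·(20 - 16) - 11 ≡ 0. → (16, 0)

(16, 0)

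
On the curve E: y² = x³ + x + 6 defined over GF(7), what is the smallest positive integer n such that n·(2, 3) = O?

2P: tangent at (2, 3): λ = (3·2² + 1)/(2·3) ≡ 6/6. 6⁻¹ ≡ 6 (mod 7) since 6·6 = 36 ≡ 1, so λ ≡ 6·6 ≡ 1.
  x = λ² - 2 - 2 = 1 - 4 ≡ 4; y = λ·(2 - 4) - 3 ≡ 2. → (4, 2)
3P: (4, 2) + (2, 3). λ = (3 - 2)/(2 - 4) ≡ 1/5 mod 7. 5⁻¹ ≡ 3 (mod 7), so λ ≡ 3.
  x = λ² - 4 - 2 = 9 - 6 ≡ 3; y = λ·(4 - 3) - 2 ≡ 1. → (3, 1)
4P: (3, 1) + (2, 3). λ = (3 - 1)/(2 - 3) ≡ 2/6 mod 7. 6⁻¹ ≡ 6 (mod 7), so λ ≡ 5.
  x = λ² - 3 - 2 = 25 - 5 ≡ 6; y = λ·(3 - 6) - 1 ≡ 5. → (6, 5)
5P: (6, 5) + (2, 3). λ = (3 - 5)/(2 - 6) ≡ 5/3 mod 7. 3⁻¹ ≡ 5 (mod 7), so λ ≡ 4.
  x = λ² - 6 - 2 = 16 - 8 ≡ 1; y = λ·(6 - 1) - 5 ≡ 1. → (1, 1)
6P: (1, 1) + (2, 3). λ = (3 - 1)/(2 - 1) ≡ 2/1 mod 7. 1⁻¹ ≡ 1 (mod 7) since 1·1 = 1 ≡ 1, so λ ≡ 2.
  x = λ² - 1 - 2 = 4 - 3 ≡ 1; y = λ·(1 - 1) - 1 ≡ 6. → (1, 6)
7P: (1, 6) + (2, 3). λ = (3 - 6)/(2 - 1) ≡ 4/1 mod 7. 1⁻¹ ≡ 1 (mod 7) since 1·1 = 1 ≡ 1, so λ ≡ 4.
  x = λ² - 1 - 2 = 16 - 3 ≡ 6; y = λ·(1 - 6) - 6 ≡ 2. → (6, 2)
8P: (6, 2) + (2, 3). λ = (3 - 2)/(2 - 6) ≡ 1/3 mod 7. 3⁻¹ ≡ 5 (mod 7) since 3·5 = 15 ≡ 1, so λ ≡ 5.
  x = λ² - 6 - 2 = 25 - 8 ≡ 3; y = λ·(6 - 3) - 2 ≡ 6. → (3, 6)
9P: (3, 6) + (2, 3). λ = (3 - 6)/(2 - 3) ≡ 4/6 mod 7. 6⁻¹ ≡ 6 (mod 7) since 6·6 = 36 ≡ 1, so λ ≡ 3.
  x = λ² - 3 - 2 = 9 - 5 ≡ 4; y = λ·(3 - 4) - 6 ≡ 5. → (4, 5)
10P: (4, 5) + (2, 3). λ = (3 - 5)/(2 - 4) ≡ 5/5 mod 7. 5⁻¹ ≡ 3 (mod 7) since 5·3 = 15 ≡ 1, so λ ≡ 1.
  x = λ² - 4 - 2 = 1 - 6 ≡ 2; y = λ·(4 - 2) - 5 ≡ 4. → (2, 4)
11P: (2, 4) + (2, 3): same x and y₁ ≡ -y₂, so the sum is O.
11P = O, so the order is 11.

11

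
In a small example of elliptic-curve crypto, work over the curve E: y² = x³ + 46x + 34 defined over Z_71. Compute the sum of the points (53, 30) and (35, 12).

(55, 39)

(53, 30) + (35, 12). λ = (12 - 30)/(35 - 53) ≡ 53/53 mod 71. 53⁻¹ ≡ 67 (mod 71), so λ ≡ 1.
  x = λ² - 53 - 35 = 1 - 88 ≡ 55; y = λ·(53 - 55) - 30 ≡ 39. → (55, 39)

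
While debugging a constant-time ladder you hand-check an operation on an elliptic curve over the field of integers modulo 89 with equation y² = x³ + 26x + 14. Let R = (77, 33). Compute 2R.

tangent at (77, 33): λ = (3·77² + 26)/(2·33) ≡ 13/66. 66⁻¹ ≡ 58 (mod 89) since 66·58 = 3828 ≡ 1, so λ ≡ 13·58 ≡ 42.
  x = λ² - 77 - 77 = 1764 - 154 ≡ 8; y = λ·(77 - 8) - 33 ≡ 17. → (8, 17)

(8, 17)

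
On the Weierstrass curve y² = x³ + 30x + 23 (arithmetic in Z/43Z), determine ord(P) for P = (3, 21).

2P: tangent at (3, 21): λ = (3·3² + 30)/(2·21) ≡ 14/42. 42⁻¹ ≡ 42 (mod 43) since 42·42 = 1764 ≡ 1, so λ ≡ 14·42 ≡ 29.
  x = λ² - 3 - 3 = 841 - 6 ≡ 18; y = λ·(3 - 18) - 21 ≡ 17. → (18, 17)
3P: (18, 17) + (3, 21). λ = (21 - 17)/(3 - 18) ≡ 4/28 mod 43. 28⁻¹ ≡ 20 (mod 43), so λ ≡ 37.
  x = λ² - 18 - 3 = 1369 - 21 ≡ 15; y = λ·(18 - 15) - 17 ≡ 8. → (15, 8)
4P: (15, 8) + (3, 21). λ = (21 - 8)/(3 - 15) ≡ 13/31 mod 43. 31⁻¹ ≡ 25 (mod 43), so λ ≡ 24.
  x = λ² - 15 - 3 = 576 - 18 ≡ 42; y = λ·(15 - 42) - 8 ≡ 32. → (42, 32)
5P: (42, 32) + (3, 21). λ = (21 - 32)/(3 - 42) ≡ 32/4 mod 43. 4⁻¹ ≡ 11 (mod 43) since 4·11 = 44 ≡ 1, so λ ≡ 8.
  x = λ² - 42 - 3 = 64 - 45 ≡ 19; y = λ·(42 - 19) - 32 ≡ 23. → (19, 23)
6P: (19, 23) + (3, 21). λ = (21 - 23)/(3 - 19) ≡ 41/27 mod 43. 27⁻¹ ≡ 8 (mod 43), so λ ≡ 27.
  x = λ² - 19 - 3 = 729 - 22 ≡ 19; y = λ·(19 - 19) - 23 ≡ 20. → (19, 20)
7P: (19, 20) + (3, 21). λ = (21 - 20)/(3 - 19) ≡ 1/27 mod 43. 27⁻¹ ≡ 8 (mod 43), so λ ≡ 8.
  x = λ² - 19 - 3 = 64 - 22 ≡ 42; y = λ·(19 - 42) - 20 ≡ 11. → (42, 11)
8P: (42, 11) + (3, 21). λ = (21 - 11)/(3 - 42) ≡ 10/4 mod 43. 4⁻¹ ≡ 11 (mod 43) since 4·11 = 44 ≡ 1, so λ ≡ 24.
  x = λ² - 42 - 3 = 576 - 45 ≡ 15; y = λ·(42 - 15) - 11 ≡ 35. → (15, 35)
9P: (15, 35) + (3, 21). λ = (21 - 35)/(3 - 15) ≡ 29/31 mod 43. 31⁻¹ ≡ 25 (mod 43), so λ ≡ 37.
  x = λ² - 15 - 3 = 1369 - 18 ≡ 18; y = λ·(15 - 18) - 35 ≡ 26. → (18, 26)
10P: (18, 26) + (3, 21). λ = (21 - 26)/(3 - 18) ≡ 38/28 mod 43. 28⁻¹ ≡ 20 (mod 43), so λ ≡ 29.
  x = λ² - 18 - 3 = 841 - 21 ≡ 3; y = λ·(18 - 3) - 26 ≡ 22. → (3, 22)
11P: (3, 22) + (3, 21): same x and y₁ ≡ -y₂, so the sum is 𝒪.
11P = 𝒪, so the order is 11.

11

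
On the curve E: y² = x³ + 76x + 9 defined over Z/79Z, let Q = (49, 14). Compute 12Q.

(14, 5)

Repeated addition: build up to 12Q.
2Q: tangent at (49, 14): λ = (3·49² + 76)/(2·14) ≡ 11/28. 28⁻¹ ≡ 48 (mod 79), so λ ≡ 11·48 ≡ 54.
  x = λ² - 49 - 49 = 2916 - 98 ≡ 53; y = λ·(49 - 53) - 14 ≡ 7. → (53, 7)
3Q: (53, 7) + (49, 14). λ = (14 - 7)/(49 - 53) ≡ 7/75 mod 79. 75⁻¹ ≡ 59 (mod 79), so λ ≡ 18.
  x = λ² - 53 - 49 = 324 - 102 ≡ 64; y = λ·(53 - 64) - 7 ≡ 32. → (64, 32)
4Q: (64, 32) + (49, 14). λ = (14 - 32)/(49 - 64) ≡ 61/64 mod 79. 64⁻¹ ≡ 21 (mod 79), so λ ≡ 17.
  x = λ² - 64 - 49 = 289 - 113 ≡ 18; y = λ·(64 - 18) - 32 ≡ 39. → (18, 39)
5Q: (18, 39) + (49, 14). λ = (14 - 39)/(49 - 18) ≡ 54/31 mod 79. 31⁻¹ ≡ 51 (mod 79), so λ ≡ 68.
  x = λ² - 18 - 49 = 4624 - 67 ≡ 54; y = λ·(18 - 54) - 39 ≡ 41. → (54, 41)
6Q: (54, 41) + (49, 14). λ = (14 - 41)/(49 - 54) ≡ 52/74 mod 79. 74⁻¹ ≡ 63 (mod 79) since 74·63 = 4662 ≡ 1, so λ ≡ 37.
  x = λ² - 54 - 49 = 1369 - 103 ≡ 2; y = λ·(54 - 2) - 41 ≡ 66. → (2, 66)
7Q: (2, 66) + (49, 14). λ = (14 - 66)/(49 - 2) ≡ 27/47 mod 79. 47⁻¹ ≡ 37 (mod 79), so λ ≡ 51.
  x = λ² - 2 - 49 = 2601 - 51 ≡ 22; y = λ·(2 - 22) - 66 ≡ 20. → (22, 20)
8Q: (22, 20) + (49, 14). λ = (14 - 20)/(49 - 22) ≡ 73/27 mod 79. 27⁻¹ ≡ 41 (mod 79) since 27·41 = 1107 ≡ 1, so λ ≡ 70.
  x = λ² - 22 - 49 = 4900 - 71 ≡ 10; y = λ·(22 - 10) - 20 ≡ 30. → (10, 30)
9Q: (10, 30) + (49, 14). λ = (14 - 30)/(49 - 10) ≡ 63/39 mod 79. 39⁻¹ ≡ 77 (mod 79) since 39·77 = 3003 ≡ 1, so λ ≡ 32.
  x = λ² - 10 - 49 = 1024 - 59 ≡ 17; y = λ·(10 - 17) - 30 ≡ 62. → (17, 62)
10Q: (17, 62) + (49, 14). λ = (14 - 62)/(49 - 17) ≡ 31/32 mod 79. 32⁻¹ ≡ 42 (mod 79) since 32·42 = 1344 ≡ 1, so λ ≡ 38.
  x = λ² - 17 - 49 = 1444 - 66 ≡ 35; y = λ·(17 - 35) - 62 ≡ 44. → (35, 44)
11Q: (35, 44) + (49, 14). λ = (14 - 44)/(49 - 35) ≡ 49/14 mod 79. 14⁻¹ ≡ 17 (mod 79) since 14·17 = 238 ≡ 1, so λ ≡ 43.
  x = λ² - 35 - 49 = 1849 - 84 ≡ 27; y = λ·(35 - 27) - 44 ≡ 63. → (27, 63)
12Q: (27, 63) + (49, 14). λ = (14 - 63)/(49 - 27) ≡ 30/22 mod 79. 22⁻¹ ≡ 18 (mod 79), so λ ≡ 66.
  x = λ² - 27 - 49 = 4356 - 76 ≡ 14; y = λ·(27 - 14) - 63 ≡ 5. → (14, 5)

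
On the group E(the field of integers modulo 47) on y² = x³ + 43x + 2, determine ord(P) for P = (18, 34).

2P: tangent at (18, 34): λ = (3·18² + 43)/(2·34) ≡ 28/21. 21⁻¹ ≡ 9 (mod 47) since 21·9 = 189 ≡ 1, so λ ≡ 28·9 ≡ 17.
  x = λ² - 18 - 18 = 289 - 36 ≡ 18; y = λ·(18 - 18) - 34 ≡ 13. → (18, 13)
3P: (18, 13) + (18, 34): same x and y₁ ≡ -y₂, so the sum is ∞.
3P = ∞, so the order is 3.

3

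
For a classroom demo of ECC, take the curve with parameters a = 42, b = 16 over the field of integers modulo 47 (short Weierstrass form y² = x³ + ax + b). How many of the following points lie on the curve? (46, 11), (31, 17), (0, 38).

(46, 11): 11² ≡ 27, rhs ≡ 20 → off.
(31, 17): 17² ≡ 7, rhs ≡ 42 → off.
(0, 38): 38² ≡ 34, rhs ≡ 16 → off.

0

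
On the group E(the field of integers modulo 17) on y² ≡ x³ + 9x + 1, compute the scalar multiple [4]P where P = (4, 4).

(16, 5)

Double-and-add on 4 = (100)₂. Start with P = (4, 4) for the leading 1-bit.
double: tangent at (4, 4): λ = (3·4² + 9)/(2·4) ≡ 6/8. 8⁻¹ ≡ 15 (mod 17) since 8·15 = 120 ≡ 1, so λ ≡ 6·15 ≡ 5.
  x = λ² - 4 - 4 = 25 - 8 ≡ 0; y = λ·(4 - 0) - 4 ≡ 16. → (0, 16)
double: tangent at (0, 16): λ = (3·0² + 9)/(2·16) ≡ 9/15. 15⁻¹ ≡ 8 (mod 17), so λ ≡ 9·8 ≡ 4.
  x = λ² - 0 - 0 = 16 - 0 ≡ 16; y = λ·(0 - 16) - 16 ≡ 5. → (16, 5)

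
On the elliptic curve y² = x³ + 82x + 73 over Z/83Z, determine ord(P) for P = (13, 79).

2P: tangent at (13, 79): λ = (3·13² + 82)/(2·79) ≡ 8/75. 75⁻¹ ≡ 31 (mod 83), so λ ≡ 8·31 ≡ 82.
  x = λ² - 13 - 13 = 6724 - 26 ≡ 58; y = λ·(13 - 58) - 79 ≡ 49. → (58, 49)
3P: (58, 49) + (13, 79). λ = (79 - 49)/(13 - 58) ≡ 30/38 mod 83. 38⁻¹ ≡ 59 (mod 83), so λ ≡ 27.
  x = λ² - 58 - 13 = 729 - 71 ≡ 77; y = λ·(58 - 77) - 49 ≡ 19. → (77, 19)
4P: (77, 19) + (13, 79). λ = (79 - 19)/(13 - 77) ≡ 60/19 mod 83. 19⁻¹ ≡ 35 (mod 83), so λ ≡ 25.
  x = λ² - 77 - 13 = 625 - 90 ≡ 37; y = λ·(77 - 37) - 19 ≡ 68. → (37, 68)
5P: (37, 68) + (13, 79). λ = (79 - 68)/(13 - 37) ≡ 11/59 mod 83. 59⁻¹ ≡ 38 (mod 83) since 59·38 = 2242 ≡ 1, so λ ≡ 3.
  x = λ² - 37 - 13 = 9 - 50 ≡ 42; y = λ·(37 - 42) - 68 ≡ 0. → (42, 0)
6P: (42, 0) + (13, 79). λ = (79 - 0)/(13 - 42) ≡ 79/54 mod 83. 54⁻¹ ≡ 20 (mod 83) since 54·20 = 1080 ≡ 1, so λ ≡ 3.
  x = λ² - 42 - 13 = 9 - 55 ≡ 37; y = λ·(42 - 37) - 0 ≡ 15. → (37, 15)
7P: (37, 15) + (13, 79). λ = (79 - 15)/(13 - 37) ≡ 64/59 mod 83. 59⁻¹ ≡ 38 (mod 83), so λ ≡ 25.
  x = λ² - 37 - 13 = 625 - 50 ≡ 77; y = λ·(37 - 77) - 15 ≡ 64. → (77, 64)
8P: (77, 64) + (13, 79). λ = (79 - 64)/(13 - 77) ≡ 15/19 mod 83. 19⁻¹ ≡ 35 (mod 83), so λ ≡ 27.
  x = λ² - 77 - 13 = 729 - 90 ≡ 58; y = λ·(77 - 58) - 64 ≡ 34. → (58, 34)
9P: (58, 34) + (13, 79). λ = (79 - 34)/(13 - 58) ≡ 45/38 mod 83. 38⁻¹ ≡ 59 (mod 83), so λ ≡ 82.
  x = λ² - 58 - 13 = 6724 - 71 ≡ 13; y = λ·(58 - 13) - 34 ≡ 4. → (13, 4)
10P: (13, 4) + (13, 79): same x and y₁ ≡ -y₂, so the sum is 𝒪.
10P = 𝒪, so the order is 10.

10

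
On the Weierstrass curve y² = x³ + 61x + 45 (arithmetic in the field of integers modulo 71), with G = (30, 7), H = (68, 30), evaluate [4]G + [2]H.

First 4G:
Double-and-add on 4 = (100)₂. Start with G = (30, 7) for the leading 1-bit.
double: tangent at (30, 7): λ = (3·30² + 61)/(2·7) ≡ 63/14. 14⁻¹ ≡ 66 (mod 71), so λ ≡ 63·66 ≡ 40.
  x = λ² - 30 - 30 = 1600 - 60 ≡ 49; y = λ·(30 - 49) - 7 ≡ 14. → (49, 14)
double: tangent at (49, 14): λ = (3·49² + 61)/(2·14) ≡ 22/28. 28⁻¹ ≡ 33 (mod 71), so λ ≡ 22·33 ≡ 16.
  x = λ² - 49 - 49 = 256 - 98 ≡ 16; y = λ·(49 - 16) - 14 ≡ 17. → (16, 17)
4G = (16, 17).
Next 2H:
Repeated addition: build up to 2H.
2H: tangent at (68, 30): λ = (3·68² + 61)/(2·30) ≡ 17/60. 60⁻¹ ≡ 58 (mod 71) since 60·58 = 3480 ≡ 1, so λ ≡ 17·58 ≡ 63.
  x = λ² - 68 - 68 = 3969 - 136 ≡ 70; y = λ·(68 - 70) - 30 ≡ 57. → (70, 57)
2H = (70, 57).
Finally 4G + 2H:
(16, 17) + (70, 57). λ = (57 - 17)/(70 - 16) ≡ 40/54 mod 71. 54⁻¹ ≡ 25 (mod 71), so λ ≡ 6.
  x = λ² - 16 - 70 = 36 - 86 ≡ 21; y = λ·(16 - 21) - 17 ≡ 24. → (21, 24)

(21, 24)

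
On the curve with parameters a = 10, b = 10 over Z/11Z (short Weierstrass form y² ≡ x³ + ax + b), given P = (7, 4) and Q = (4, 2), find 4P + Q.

First 4P:
Repeated addition: build up to 4P.
2P: tangent at (7, 4): λ = (3·7² + 10)/(2·4) ≡ 3/8. 8⁻¹ ≡ 7 (mod 11), so λ ≡ 3·7 ≡ 10.
  x = λ² - 7 - 7 = 100 - 14 ≡ 9; y = λ·(7 - 9) - 4 ≡ 9. → (9, 9)
3P: (9, 9) + (7, 4). λ = (4 - 9)/(7 - 9) ≡ 6/9 mod 11. 9⁻¹ ≡ 5 (mod 11), so λ ≡ 8.
  x = λ² - 9 - 7 = 64 - 16 ≡ 4; y = λ·(9 - 4) - 9 ≡ 9. → (4, 9)
4P: (4, 9) + (7, 4). λ = (4 - 9)/(7 - 4) ≡ 6/3 mod 11. 3⁻¹ ≡ 4 (mod 11) since 3·4 = 12 ≡ 1, so λ ≡ 2.
  x = λ² - 4 - 7 = 4 - 11 ≡ 4; y = λ·(4 - 4) - 9 ≡ 2. → (4, 2)
4P = (4, 2).
Finally 4P + Q:
tangent at (4, 2): λ = (3·4² + 10)/(2·2) ≡ 3/4. 4⁻¹ ≡ 3 (mod 11), so λ ≡ 3·3 ≡ 9.
  x = λ² - 4 - 4 = 81 - 8 ≡ 7; y = λ·(4 - 7) - 2 ≡ 4. → (7, 4)

(7, 4)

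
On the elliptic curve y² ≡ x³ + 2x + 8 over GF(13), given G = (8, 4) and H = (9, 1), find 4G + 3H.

First 4G:
Double-and-add on 4 = (100)₂. Start with G = (8, 4) for the leading 1-bit.
double: tangent at (8, 4): λ = (3·8² + 2)/(2·4) ≡ 12/8. 8⁻¹ ≡ 5 (mod 13), so λ ≡ 12·5 ≡ 8.
  x = λ² - 8 - 8 = 64 - 16 ≡ 9; y = λ·(8 - 9) - 4 ≡ 1. → (9, 1)
double: tangent at (9, 1): λ = (3·9² + 2)/(2·1) ≡ 11/2. 2⁻¹ ≡ 7 (mod 13), so λ ≡ 11·7 ≡ 12.
  x = λ² - 9 - 9 = 144 - 18 ≡ 9; y = λ·(9 - 9) - 1 ≡ 12. → (9, 12)
4G = (9, 12).
Next 3H:
Repeated addition: build up to 3H.
2H: tangent at (9, 1): λ = (3·9² + 2)/(2·1) ≡ 11/2. 2⁻¹ ≡ 7 (mod 13) since 2·7 = 14 ≡ 1, so λ ≡ 11·7 ≡ 12.
  x = λ² - 9 - 9 = 144 - 18 ≡ 9; y = λ·(9 - 9) - 1 ≡ 12. → (9, 12)
3H: (9, 12) + (9, 1): same x and y₁ ≡ -y₂, so the sum is the point at infinity.
3H = the point at infinity.
Finally 4G + 3H:
(9, 12) + the point at infinity = (9, 12) (identity).

(9, 12)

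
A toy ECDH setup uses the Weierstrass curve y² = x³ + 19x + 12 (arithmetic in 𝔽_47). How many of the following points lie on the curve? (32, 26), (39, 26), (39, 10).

2

(32, 26): 26² ≡ 18, rhs ≡ 18 → on.
(39, 26): 26² ≡ 18, rhs ≡ 6 → off.
(39, 10): 10² ≡ 6, rhs ≡ 6 → on.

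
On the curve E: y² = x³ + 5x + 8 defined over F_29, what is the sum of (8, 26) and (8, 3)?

The two points share x = 8 and their y-coordinates satisfy 26 + 3 ≡ 0 (mod 29), so they are inverses. Their sum is ∞.

O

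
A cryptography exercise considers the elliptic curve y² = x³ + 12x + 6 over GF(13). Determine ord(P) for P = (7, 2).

7

2P: tangent at (7, 2): λ = (3·7² + 12)/(2·2) ≡ 3/4. 4⁻¹ ≡ 10 (mod 13) since 4·10 = 40 ≡ 1, so λ ≡ 3·10 ≡ 4.
  x = λ² - 7 - 7 = 16 - 14 ≡ 2; y = λ·(7 - 2) - 2 ≡ 5. → (2, 5)
3P: (2, 5) + (7, 2). λ = (2 - 5)/(7 - 2) ≡ 10/5 mod 13. 5⁻¹ ≡ 8 (mod 13) since 5·8 = 40 ≡ 1, so λ ≡ 2.
  x = λ² - 2 - 7 = 4 - 9 ≡ 8; y = λ·(2 - 8) - 5 ≡ 9. → (8, 9)
4P: (8, 9) + (7, 2). λ = (2 - 9)/(7 - 8) ≡ 6/12 mod 13. 12⁻¹ ≡ 12 (mod 13) since 12·12 = 144 ≡ 1, so λ ≡ 7.
  x = λ² - 8 - 7 = 49 - 15 ≡ 8; y = λ·(8 - 8) - 9 ≡ 4. → (8, 4)
5P: (8, 4) + (7, 2). λ = (2 - 4)/(7 - 8) ≡ 11/12 mod 13. 12⁻¹ ≡ 12 (mod 13) since 12·12 = 144 ≡ 1, so λ ≡ 2.
  x = λ² - 8 - 7 = 4 - 15 ≡ 2; y = λ·(8 - 2) - 4 ≡ 8. → (2, 8)
6P: (2, 8) + (7, 2). λ = (2 - 8)/(7 - 2) ≡ 7/5 mod 13. 5⁻¹ ≡ 8 (mod 13), so λ ≡ 4.
  x = λ² - 2 - 7 = 16 - 9 ≡ 7; y = λ·(2 - 7) - 8 ≡ 11. → (7, 11)
7P: (7, 11) + (7, 2): same x and y₁ ≡ -y₂, so the sum is the point at infinity.
7P = the point at infinity, so the order is 7.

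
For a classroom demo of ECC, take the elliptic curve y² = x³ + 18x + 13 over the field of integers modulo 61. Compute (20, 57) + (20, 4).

O

The two points share x = 20 and their y-coordinates satisfy 57 + 4 ≡ 0 (mod 61), so they are inverses. Their sum is ∞.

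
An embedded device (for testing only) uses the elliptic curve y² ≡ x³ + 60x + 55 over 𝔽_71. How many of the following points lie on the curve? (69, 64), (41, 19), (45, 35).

(69, 64): 64² ≡ 49, rhs ≡ 69 → off.
(41, 19): 19² ≡ 6, rhs ≡ 10 → off.
(45, 35): 35² ≡ 18, rhs ≡ 18 → on.

1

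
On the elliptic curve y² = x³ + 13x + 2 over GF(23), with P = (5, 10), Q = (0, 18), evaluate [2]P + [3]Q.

First 2P:
Repeated addition: build up to 2P.
2P: tangent at (5, 10): λ = (3·5² + 13)/(2·10) ≡ 19/20. 20⁻¹ ≡ 15 (mod 23), so λ ≡ 19·15 ≡ 9.
  x = λ² - 5 - 5 = 81 - 10 ≡ 2; y = λ·(5 - 2) - 10 ≡ 17. → (2, 17)
2P = (2, 17).
Next 3Q:
Repeated addition: build up to 3Q.
2Q: tangent at (0, 18): λ = (3·0² + 13)/(2·18) ≡ 13/13. 13⁻¹ ≡ 16 (mod 23), so λ ≡ 13·16 ≡ 1.
  x = λ² - 0 - 0 = 1 - 0 ≡ 1; y = λ·(0 - 1) - 18 ≡ 4. → (1, 4)
3Q: (1, 4) + (0, 18). λ = (18 - 4)/(0 - 1) ≡ 14/22 mod 23. 22⁻¹ ≡ 22 (mod 23) since 22·22 = 484 ≡ 1, so λ ≡ 9.
  x = λ² - 1 - 0 = 81 - 1 ≡ 11; y = λ·(1 - 11) - 4 ≡ 21. → (11, 21)
3Q = (11, 21).
Finally 2P + 3Q:
(2, 17) + (11, 21). λ = (21 - 17)/(11 - 2) ≡ 4/9 mod 23. 9⁻¹ ≡ 18 (mod 23) since 9·18 = 162 ≡ 1, so λ ≡ 3.
  x = λ² - 2 - 11 = 9 - 13 ≡ 19; y = λ·(2 - 19) - 17 ≡ 1. → (19, 1)

(19, 1)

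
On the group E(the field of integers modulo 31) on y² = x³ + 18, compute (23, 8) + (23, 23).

O

The two points share x = 23 and their y-coordinates satisfy 8 + 23 ≡ 0 (mod 31), so they are inverses. Their sum is 𝒪.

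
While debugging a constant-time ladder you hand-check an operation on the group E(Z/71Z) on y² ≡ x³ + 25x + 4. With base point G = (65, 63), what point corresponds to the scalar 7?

(39, 27)

Double-and-add on 7 = (111)₂. Start with G = (65, 63) for the leading 1-bit.
double: tangent at (65, 63): λ = (3·65² + 25)/(2·63) ≡ 62/55. 55⁻¹ ≡ 31 (mod 71), so λ ≡ 62·31 ≡ 5.
  x = λ² - 65 - 65 = 25 - 130 ≡ 37; y = λ·(65 - 37) - 63 ≡ 6. → (37, 6)
add G: (37, 6) + (65, 63). λ = (63 - 6)/(65 - 37) ≡ 57/28 mod 71. 28⁻¹ ≡ 33 (mod 71), so λ ≡ 35.
  x = λ² - 37 - 65 = 1225 - 102 ≡ 58; y = λ·(37 - 58) - 6 ≡ 40. → (58, 40)
double: tangent at (58, 40): λ = (3·58² + 25)/(2·40) ≡ 35/9. 9⁻¹ ≡ 8 (mod 71) since 9·8 = 72 ≡ 1, so λ ≡ 35·8 ≡ 67.
  x = λ² - 58 - 58 = 4489 - 116 ≡ 42; y = λ·(58 - 42) - 40 ≡ 38. → (42, 38)
add G: (42, 38) + (65, 63). λ = (63 - 38)/(65 - 42) ≡ 25/23 mod 71. 23⁻¹ ≡ 34 (mod 71), so λ ≡ 69.
  x = λ² - 42 - 65 = 4761 - 107 ≡ 39; y = λ·(42 - 39) - 38 ≡ 27. → (39, 27)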